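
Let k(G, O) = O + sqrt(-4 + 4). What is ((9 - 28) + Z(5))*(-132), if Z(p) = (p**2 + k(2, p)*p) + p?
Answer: -4752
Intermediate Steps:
k(G, O) = O (k(G, O) = O + sqrt(0) = O + 0 = O)
Z(p) = p + 2*p**2 (Z(p) = (p**2 + p*p) + p = (p**2 + p**2) + p = 2*p**2 + p = p + 2*p**2)
((9 - 28) + Z(5))*(-132) = ((9 - 28) + 5*(1 + 2*5))*(-132) = (-19 + 5*(1 + 10))*(-132) = (-19 + 5*11)*(-132) = (-19 + 55)*(-132) = 36*(-132) = -4752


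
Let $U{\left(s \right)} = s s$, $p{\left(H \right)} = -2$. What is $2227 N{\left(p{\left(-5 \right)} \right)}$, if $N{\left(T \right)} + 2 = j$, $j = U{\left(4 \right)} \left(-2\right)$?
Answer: $-75718$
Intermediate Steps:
$U{\left(s \right)} = s^{2}$
$j = -32$ ($j = 4^{2} \left(-2\right) = 16 \left(-2\right) = -32$)
$N{\left(T \right)} = -34$ ($N{\left(T \right)} = -2 - 32 = -34$)
$2227 N{\left(p{\left(-5 \right)} \right)} = 2227 \left(-34\right) = -75718$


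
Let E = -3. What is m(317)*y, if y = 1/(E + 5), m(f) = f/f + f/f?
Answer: 1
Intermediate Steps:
m(f) = 2 (m(f) = 1 + 1 = 2)
y = ½ (y = 1/(-3 + 5) = 1/2 = ½ ≈ 0.50000)
m(317)*y = 2*(½) = 1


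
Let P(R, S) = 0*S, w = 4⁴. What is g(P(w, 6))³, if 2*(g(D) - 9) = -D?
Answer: 729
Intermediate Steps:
w = 256
P(R, S) = 0
g(D) = 9 - D/2 (g(D) = 9 + (-D)/2 = 9 - D/2)
g(P(w, 6))³ = (9 - ½*0)³ = (9 + 0)³ = 9³ = 729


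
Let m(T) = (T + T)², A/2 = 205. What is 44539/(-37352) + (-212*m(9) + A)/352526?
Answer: -9125737685/6583775576 ≈ -1.3861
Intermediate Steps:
A = 410 (A = 2*205 = 410)
m(T) = 4*T² (m(T) = (2*T)² = 4*T²)
44539/(-37352) + (-212*m(9) + A)/352526 = 44539/(-37352) + (-848*9² + 410)/352526 = 44539*(-1/37352) + (-848*81 + 410)*(1/352526) = -44539/37352 + (-212*324 + 410)*(1/352526) = -44539/37352 + (-68688 + 410)*(1/352526) = -44539/37352 - 68278*1/352526 = -44539/37352 - 34139/176263 = -9125737685/6583775576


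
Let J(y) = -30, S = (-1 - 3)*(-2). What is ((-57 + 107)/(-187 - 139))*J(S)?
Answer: 750/163 ≈ 4.6012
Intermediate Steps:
S = 8 (S = -4*(-2) = 8)
((-57 + 107)/(-187 - 139))*J(S) = ((-57 + 107)/(-187 - 139))*(-30) = (50/(-326))*(-30) = (50*(-1/326))*(-30) = -25/163*(-30) = 750/163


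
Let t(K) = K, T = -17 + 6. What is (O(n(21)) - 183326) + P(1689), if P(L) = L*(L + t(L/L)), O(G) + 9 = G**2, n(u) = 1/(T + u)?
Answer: 267107501/100 ≈ 2.6711e+6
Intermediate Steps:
T = -11
n(u) = 1/(-11 + u)
O(G) = -9 + G**2
P(L) = L*(1 + L) (P(L) = L*(L + L/L) = L*(L + 1) = L*(1 + L))
(O(n(21)) - 183326) + P(1689) = ((-9 + (1/(-11 + 21))**2) - 183326) + 1689*(1 + 1689) = ((-9 + (1/10)**2) - 183326) + 1689*1690 = ((-9 + (1/10)**2) - 183326) + 2854410 = ((-9 + 1/100) - 183326) + 2854410 = (-899/100 - 183326) + 2854410 = -18333499/100 + 2854410 = 267107501/100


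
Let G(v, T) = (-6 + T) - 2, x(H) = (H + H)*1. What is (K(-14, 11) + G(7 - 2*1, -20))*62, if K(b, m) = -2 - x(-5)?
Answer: -1240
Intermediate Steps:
x(H) = 2*H (x(H) = (2*H)*1 = 2*H)
K(b, m) = 8 (K(b, m) = -2 - 2*(-5) = -2 - 1*(-10) = -2 + 10 = 8)
G(v, T) = -8 + T
(K(-14, 11) + G(7 - 2*1, -20))*62 = (8 + (-8 - 20))*62 = (8 - 28)*62 = -20*62 = -1240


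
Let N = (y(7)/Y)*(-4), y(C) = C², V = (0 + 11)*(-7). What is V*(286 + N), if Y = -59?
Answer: -1314390/59 ≈ -22278.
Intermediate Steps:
V = -77 (V = 11*(-7) = -77)
N = 196/59 (N = (7²/(-59))*(-4) = (49*(-1/59))*(-4) = -49/59*(-4) = 196/59 ≈ 3.3220)
V*(286 + N) = -77*(286 + 196/59) = -77*17070/59 = -1314390/59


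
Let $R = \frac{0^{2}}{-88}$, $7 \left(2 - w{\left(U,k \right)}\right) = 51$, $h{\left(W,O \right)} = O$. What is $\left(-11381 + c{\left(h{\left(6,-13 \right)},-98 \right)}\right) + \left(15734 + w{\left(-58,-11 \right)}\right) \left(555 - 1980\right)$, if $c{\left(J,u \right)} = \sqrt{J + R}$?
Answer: $- \frac{156973592}{7} + i \sqrt{13} \approx -2.2425 \cdot 10^{7} + 3.6056 i$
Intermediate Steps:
$w{\left(U,k \right)} = - \frac{37}{7}$ ($w{\left(U,k \right)} = 2 - \frac{51}{7} = - \frac{37}{7}$)
$R = 0$ ($R = 0 \left(- \frac{1}{88}\right) = 0$)
$c{\left(J,u \right)} = \sqrt{J}$ ($c{\left(J,u \right)} = \sqrt{J + 0} = \sqrt{J}$)
$\left(-11381 + c{\left(h{\left(6,-13 \right)},-98 \right)}\right) + \left(15734 + w{\left(-58,-11 \right)}\right) \left(555 - 1980\right) = \left(-11381 + \sqrt{-13}\right) + \left(15734 - \frac{37}{7}\right) \left(555 - 1980\right) = \left(-11381 + i \sqrt{13}\right) + \frac{110101}{7} \left(-1425\right) = \left(-11381 + i \sqrt{13}\right) - \frac{156893925}{7} = - \frac{156973592}{7} + i \sqrt{13}$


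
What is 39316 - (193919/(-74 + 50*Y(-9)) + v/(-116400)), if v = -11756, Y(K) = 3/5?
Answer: 318085909/7275 ≈ 43723.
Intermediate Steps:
Y(K) = 3/5 (Y(K) = 3*(1/5) = 3/5)
39316 - (193919/(-74 + 50*Y(-9)) + v/(-116400)) = 39316 - (193919/(-74 + 50*(3/5)) - 11756/(-116400)) = 39316 - (193919/(-74 + 30) - 11756*(-1/116400)) = 39316 - (193919/(-44) + 2939/29100) = 39316 - (193919*(-1/44) + 2939/29100) = 39316 - (-17629/4 + 2939/29100) = 39316 - 1*(-32062009/7275) = 39316 + 32062009/7275 = 318085909/7275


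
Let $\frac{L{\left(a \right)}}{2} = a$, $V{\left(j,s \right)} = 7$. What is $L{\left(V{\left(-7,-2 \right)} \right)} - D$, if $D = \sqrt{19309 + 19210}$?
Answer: $14 - \sqrt{38519} \approx -182.26$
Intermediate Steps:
$D = \sqrt{38519} \approx 196.26$
$L{\left(a \right)} = 2 a$
$L{\left(V{\left(-7,-2 \right)} \right)} - D = 2 \cdot 7 - \sqrt{38519} = 14 - \sqrt{38519}$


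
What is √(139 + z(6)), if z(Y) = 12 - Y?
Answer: √145 ≈ 12.042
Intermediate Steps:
√(139 + z(6)) = √(139 + (12 - 1*6)) = √(139 + (12 - 6)) = √(139 + 6) = √145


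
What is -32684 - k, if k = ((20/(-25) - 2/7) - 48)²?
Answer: -42989424/1225 ≈ -35093.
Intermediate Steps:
k = 2951524/1225 (k = ((20*(-1/25) - 2*⅐) - 48)² = ((-⅘ - 2/7) - 48)² = (-38/35 - 48)² = (-1718/35)² = 2951524/1225 ≈ 2409.4)
-32684 - k = -32684 - 1*2951524/1225 = -32684 - 2951524/1225 = -42989424/1225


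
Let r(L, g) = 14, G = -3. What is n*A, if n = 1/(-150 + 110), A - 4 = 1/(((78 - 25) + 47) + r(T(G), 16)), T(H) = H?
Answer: -457/4560 ≈ -0.10022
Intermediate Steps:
A = 457/114 (A = 4 + 1/(((78 - 25) + 47) + 14) = 4 + 1/((53 + 47) + 14) = 4 + 1/(100 + 14) = 4 + 1/114 = 457/114 ≈ 4.0088)
n = -1/40 (n = 1/(-40) = -1/40 ≈ -0.025000)
n*A = -1/40*457/114 = -457/4560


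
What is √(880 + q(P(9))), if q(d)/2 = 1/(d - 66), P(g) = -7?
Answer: √4689374/73 ≈ 29.664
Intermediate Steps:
q(d) = 2/(-66 + d) (q(d) = 2/(d - 66) = 2/(-66 + d))
√(880 + q(P(9))) = √(880 + 2/(-66 - 7)) = √(880 + 2/(-73)) = √(880 + 2*(-1/73)) = √(880 - 2/73) = √(64238/73) = √4689374/73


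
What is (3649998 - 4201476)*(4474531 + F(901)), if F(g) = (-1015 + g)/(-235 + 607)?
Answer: -76495762372317/31 ≈ -2.4676e+12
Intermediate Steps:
F(g) = -1015/372 + g/372 (F(g) = (-1015 + g)/372 = (-1015 + g)*(1/372) = -1015/372 + g/372)
(3649998 - 4201476)*(4474531 + F(901)) = (3649998 - 4201476)*(4474531 + (-1015/372 + (1/372)*901)) = -551478*(4474531 + (-1015/372 + 901/372)) = -551478*(4474531 - 19/62) = -551478*277420903/62 = -76495762372317/31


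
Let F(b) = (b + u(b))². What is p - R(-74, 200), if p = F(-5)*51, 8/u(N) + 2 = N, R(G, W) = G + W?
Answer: 88125/49 ≈ 1798.5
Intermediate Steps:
u(N) = 8/(-2 + N)
F(b) = (b + 8/(-2 + b))²
p = 94299/49 (p = (-5 + 8/(-2 - 5))²*51 = (-5 + 8/(-7))²*51 = (-5 + 8*(-⅐))²*51 = (-5 - 8/7)²*51 = (-43/7)²*51 = (1849/49)*51 = 94299/49 ≈ 1924.5)
p - R(-74, 200) = 94299/49 - (-74 + 200) = 94299/49 - 1*126 = 94299/49 - 126 = 88125/49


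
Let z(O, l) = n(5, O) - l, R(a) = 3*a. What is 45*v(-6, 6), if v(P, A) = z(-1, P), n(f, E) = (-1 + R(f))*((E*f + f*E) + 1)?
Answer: -5400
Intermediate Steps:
n(f, E) = (1 + 2*E*f)*(-1 + 3*f) (n(f, E) = (-1 + 3*f)*((E*f + f*E) + 1) = (-1 + 3*f)*((E*f + E*f) + 1) = (-1 + 3*f)*(2*E*f + 1) = (-1 + 3*f)*(1 + 2*E*f) = (1 + 2*E*f)*(-1 + 3*f))
z(O, l) = 14 - l + 140*O (z(O, l) = (-1 + 3*5 - 2*O*5 + 6*O*5**2) - l = (-1 + 15 - 10*O + 6*O*25) - l = (-1 + 15 - 10*O + 150*O) - l = (14 + 140*O) - l = 14 - l + 140*O)
v(P, A) = -126 - P (v(P, A) = 14 - P + 140*(-1) = 14 - P - 140 = -126 - P)
45*v(-6, 6) = 45*(-126 - 1*(-6)) = 45*(-126 + 6) = 45*(-120) = -5400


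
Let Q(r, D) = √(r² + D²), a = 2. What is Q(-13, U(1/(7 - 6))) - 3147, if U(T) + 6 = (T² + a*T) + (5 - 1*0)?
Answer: -3147 + √173 ≈ -3133.8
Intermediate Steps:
U(T) = -1 + T² + 2*T (U(T) = -6 + ((T² + 2*T) + (5 - 1*0)) = -6 + ((T² + 2*T) + (5 + 0)) = -6 + ((T² + 2*T) + 5) = -6 + (5 + T² + 2*T) = -1 + T² + 2*T)
Q(r, D) = √(D² + r²)
Q(-13, U(1/(7 - 6))) - 3147 = √((-1 + (1/(7 - 6))² + 2/(7 - 6))² + (-13)²) - 3147 = √((-1 + (1/1)² + 2/1)² + 169) - 3147 = √((-1 + 1² + 2*1)² + 169) - 3147 = √((-1 + 1 + 2)² + 169) - 3147 = √(2² + 169) - 3147 = √(4 + 169) - 3147 = √173 - 3147 = -3147 + √173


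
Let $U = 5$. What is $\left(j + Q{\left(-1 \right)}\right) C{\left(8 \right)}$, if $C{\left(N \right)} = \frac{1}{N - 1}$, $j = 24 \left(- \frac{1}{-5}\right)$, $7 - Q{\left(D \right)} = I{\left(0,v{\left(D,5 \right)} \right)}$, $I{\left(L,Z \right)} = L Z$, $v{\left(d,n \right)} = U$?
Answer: $\frac{59}{35} \approx 1.6857$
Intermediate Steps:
$v{\left(d,n \right)} = 5$
$Q{\left(D \right)} = 7$ ($Q{\left(D \right)} = 7 - 0 \cdot 5 = 7 - 0 = 7 + 0 = 7$)
$j = \frac{24}{5}$ ($j = 24 \left(\left(-1\right) \left(- \frac{1}{5}\right)\right) = 24 \cdot \frac{1}{5} = \frac{24}{5} \approx 4.8$)
$C{\left(N \right)} = \frac{1}{-1 + N}$
$\left(j + Q{\left(-1 \right)}\right) C{\left(8 \right)} = \frac{\frac{24}{5} + 7}{-1 + 8} = \frac{59}{5 \cdot 7} = \frac{59}{5} \cdot \frac{1}{7} = \frac{59}{35}$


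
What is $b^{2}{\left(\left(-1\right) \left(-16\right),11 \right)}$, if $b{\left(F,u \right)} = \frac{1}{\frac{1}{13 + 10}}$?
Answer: $529$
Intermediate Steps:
$b{\left(F,u \right)} = 23$ ($b{\left(F,u \right)} = \frac{1}{\frac{1}{23}} = 23$)
$b^{2}{\left(\left(-1\right) \left(-16\right),11 \right)} = 23^{2} = 529$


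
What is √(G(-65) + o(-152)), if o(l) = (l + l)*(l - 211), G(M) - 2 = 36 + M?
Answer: 5*√4413 ≈ 332.15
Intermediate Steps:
G(M) = 38 + M (G(M) = 2 + (36 + M) = 38 + M)
o(l) = 2*l*(-211 + l) (o(l) = (2*l)*(-211 + l) = 2*l*(-211 + l))
√(G(-65) + o(-152)) = √((38 - 65) + 2*(-152)*(-211 - 152)) = √(-27 + 2*(-152)*(-363)) = √(-27 + 110352) = √110325 = 5*√4413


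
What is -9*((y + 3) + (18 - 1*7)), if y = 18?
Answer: -288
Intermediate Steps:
-9*((y + 3) + (18 - 1*7)) = -9*((18 + 3) + (18 - 1*7)) = -9*(21 + (18 - 7)) = -9*(21 + 11) = -9*32 = -288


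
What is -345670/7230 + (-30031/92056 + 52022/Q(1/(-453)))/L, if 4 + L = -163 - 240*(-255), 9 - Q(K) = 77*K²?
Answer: -12784394402818000939/267927869219221272 ≈ -47.716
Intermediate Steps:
Q(K) = 9 - 77*K²
L = 61033 (L = -4 + (-163 - 240*(-255)) = -4 + (-163 + 61200) = -4 + 61037 = 61033)
-345670/7230 + (-30031/92056 + 52022/Q(1/(-453)))/L = -345670/7230 + (-30031/92056 + 52022/(9 - 77*(1/(-453))²))/61033 = -345670*1/7230 + (-30031*1/92056 + 52022/(9 - 77*(-1/453)²))*(1/61033) = -34567/723 + (-30031/92056 + 52022/(9 - 77*1/205209))*(1/61033) = -34567/723 + (-30031/92056 + 52022/(9 - 77/205209))*(1/61033) = -34567/723 + (-30031/92056 + 52022/(1846804/205209))*(1/61033) = -34567/723 + (-30031/92056 + 52022*(205209/1846804))*(1/61033) = -34567/723 + (-30031/92056 + 5337691299/923402)*(1/61033) = -34567/723 + (245669389767641/42502347256)*(1/61033) = -34567/723 + 35095627109663/370577965725064 = -12784394402818000939/267927869219221272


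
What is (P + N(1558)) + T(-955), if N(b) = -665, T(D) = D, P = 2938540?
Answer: 2936920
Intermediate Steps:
(P + N(1558)) + T(-955) = (2938540 - 665) - 955 = 2937875 - 955 = 2936920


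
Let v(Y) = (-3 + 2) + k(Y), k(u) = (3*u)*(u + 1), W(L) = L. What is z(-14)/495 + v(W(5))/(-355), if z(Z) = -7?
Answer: -9308/35145 ≈ -0.26485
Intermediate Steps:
k(u) = 3*u*(1 + u) (k(u) = (3*u)*(1 + u) = 3*u*(1 + u))
v(Y) = -1 + 3*Y*(1 + Y) (v(Y) = (-3 + 2) + 3*Y*(1 + Y) = -1 + 3*Y*(1 + Y))
z(-14)/495 + v(W(5))/(-355) = -7/495 + (-1 + 3*5*(1 + 5))/(-355) = -7*1/495 + (-1 + 3*5*6)*(-1/355) = -7/495 + (-1 + 90)*(-1/355) = -7/495 + 89*(-1/355) = -7/495 - 89/355 = -9308/35145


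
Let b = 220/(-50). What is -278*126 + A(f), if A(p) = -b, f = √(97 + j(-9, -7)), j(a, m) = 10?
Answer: -175118/5 ≈ -35024.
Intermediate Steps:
b = -22/5 (b = 220*(-1/50) = -22/5 ≈ -4.4000)
f = √107 (f = √(97 + 10) = √107 ≈ 10.344)
A(p) = 22/5 (A(p) = -1*(-22/5) = 22/5)
-278*126 + A(f) = -278*126 + 22/5 = -35028 + 22/5 = -175118/5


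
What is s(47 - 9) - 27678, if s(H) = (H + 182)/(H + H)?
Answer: -525827/19 ≈ -27675.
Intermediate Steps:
s(H) = (182 + H)/(2*H) (s(H) = (182 + H)/((2*H)) = (182 + H)*(1/(2*H)) = (182 + H)/(2*H))
s(47 - 9) - 27678 = (182 + (47 - 9))/(2*(47 - 9)) - 27678 = (1/2)*(182 + 38)/38 - 27678 = (1/2)*(1/38)*220 - 27678 = 55/19 - 27678 = -525827/19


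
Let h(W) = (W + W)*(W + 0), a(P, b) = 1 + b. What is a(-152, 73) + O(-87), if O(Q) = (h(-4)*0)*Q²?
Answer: 74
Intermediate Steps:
h(W) = 2*W² (h(W) = (2*W)*W = 2*W²)
O(Q) = 0 (O(Q) = ((2*(-4)²)*0)*Q² = ((2*16)*0)*Q² = (32*0)*Q² = 0*Q² = 0)
a(-152, 73) + O(-87) = (1 + 73) + 0 = 74 + 0 = 74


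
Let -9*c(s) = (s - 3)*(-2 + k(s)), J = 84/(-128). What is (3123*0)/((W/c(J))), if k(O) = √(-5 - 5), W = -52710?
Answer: 0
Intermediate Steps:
k(O) = I*√10 (k(O) = √(-10) = I*√10)
J = -21/32 (J = 84*(-1/128) = -21/32 ≈ -0.65625)
c(s) = -(-3 + s)*(-2 + I*√10)/9 (c(s) = -(s - 3)*(-2 + I*√10)/9 = -(-3 + s)*(-2 + I*√10)/9)
(3123*0)/((W/c(J))) = (3123*0)/((-52710/(-⅔ + (2/9)*(-21/32) + I*√10/3 - ⅑*I*(-21/32)*√10))) = 0/((-52710/(-⅔ - 7/48 + I*√10/3 + 7*I*√10/96))) = 0/((-52710/(-13/16 + 13*I*√10/32))) = 0*(13/843360 - 13*I*√10/1686720) = 0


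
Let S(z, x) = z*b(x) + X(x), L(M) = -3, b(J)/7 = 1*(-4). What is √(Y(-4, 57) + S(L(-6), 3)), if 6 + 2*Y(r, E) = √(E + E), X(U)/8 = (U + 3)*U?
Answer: √(900 + 2*√114)/2 ≈ 15.177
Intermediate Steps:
b(J) = -28 (b(J) = 7*(1*(-4)) = 7*(-4) = -28)
X(U) = 8*U*(3 + U) (X(U) = 8*((U + 3)*U) = 8*((3 + U)*U) = 8*(U*(3 + U)) = 8*U*(3 + U))
Y(r, E) = -3 + √2*√E/2 (Y(r, E) = -3 + √(E + E)/2 = -3 + √(2*E)/2 = -3 + (√2*√E)/2 = -3 + √2*√E/2)
S(z, x) = -28*z + 8*x*(3 + x) (S(z, x) = z*(-28) + 8*x*(3 + x) = -28*z + 8*x*(3 + x))
√(Y(-4, 57) + S(L(-6), 3)) = √((-3 + √2*√57/2) + (-28*(-3) + 8*3*(3 + 3))) = √((-3 + √114/2) + (84 + 8*3*6)) = √((-3 + √114/2) + (84 + 144)) = √((-3 + √114/2) + 228) = √(225 + √114/2)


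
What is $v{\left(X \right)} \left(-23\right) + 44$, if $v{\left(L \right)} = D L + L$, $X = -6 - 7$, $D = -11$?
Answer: $-2946$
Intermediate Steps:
$X = -13$ ($X = -6 - 7 = -13$)
$v{\left(L \right)} = - 10 L$ ($v{\left(L \right)} = - 11 L + L = - 10 L$)
$v{\left(X \right)} \left(-23\right) + 44 = \left(-10\right) \left(-13\right) \left(-23\right) + 44 = 130 \left(-23\right) + 44 = -2990 + 44 = -2946$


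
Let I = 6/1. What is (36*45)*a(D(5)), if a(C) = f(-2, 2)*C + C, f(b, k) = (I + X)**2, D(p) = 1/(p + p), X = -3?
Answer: 1620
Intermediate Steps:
D(p) = 1/(2*p)
I = 6 (I = 6*1 = 6)
f(b, k) = 9 (f(b, k) = (6 - 3)**2 = 3**2 = 9)
a(C) = 10*C (a(C) = 9*C + C = 10*C)
(36*45)*a(D(5)) = (36*45)*(10*((1/2)/5)) = 1620*(10*((1/2)*(1/5))) = 1620*(10*(1/10)) = 1620*1 = 1620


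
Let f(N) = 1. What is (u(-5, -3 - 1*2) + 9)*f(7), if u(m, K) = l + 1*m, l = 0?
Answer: 4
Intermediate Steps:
u(m, K) = m (u(m, K) = 0 + 1*m = 0 + m = m)
(u(-5, -3 - 1*2) + 9)*f(7) = (-5 + 9)*1 = 4*1 = 4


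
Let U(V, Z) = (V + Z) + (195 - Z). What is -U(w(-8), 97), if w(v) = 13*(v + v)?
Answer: 13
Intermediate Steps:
w(v) = 26*v (w(v) = 13*(2*v) = 26*v)
U(V, Z) = 195 + V
-U(w(-8), 97) = -(195 + 26*(-8)) = -(195 - 208) = -1*(-13) = 13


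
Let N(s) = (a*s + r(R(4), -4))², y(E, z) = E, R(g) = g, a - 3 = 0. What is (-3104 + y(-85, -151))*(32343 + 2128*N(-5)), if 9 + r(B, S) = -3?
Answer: -5050275795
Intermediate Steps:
a = 3 (a = 3 + 0 = 3)
r(B, S) = -12 (r(B, S) = -9 - 3 = -12)
N(s) = (-12 + 3*s)² (N(s) = (3*s - 12)² = (-12 + 3*s)²)
(-3104 + y(-85, -151))*(32343 + 2128*N(-5)) = (-3104 - 85)*(32343 + 2128*(9*(-4 - 5)²)) = -3189*(32343 + 2128*(9*(-9)²)) = -3189*(32343 + 2128*(9*81)) = -3189*(32343 + 2128*729) = -3189*(32343 + 1551312) = -3189*1583655 = -5050275795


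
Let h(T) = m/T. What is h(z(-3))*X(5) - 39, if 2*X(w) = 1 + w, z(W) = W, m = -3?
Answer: -36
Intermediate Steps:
h(T) = -3/T
X(w) = 1/2 + w/2 (X(w) = (1 + w)/2 = 1/2 + w/2)
h(z(-3))*X(5) - 39 = (-3/(-3))*(1/2 + (1/2)*5) - 39 = (-3*(-1/3))*(1/2 + 5/2) - 39 = 1*3 - 39 = 3 - 39 = -36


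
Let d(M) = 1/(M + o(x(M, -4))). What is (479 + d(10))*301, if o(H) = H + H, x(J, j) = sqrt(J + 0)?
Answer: 865375/6 - 301*sqrt(10)/30 ≈ 1.4420e+5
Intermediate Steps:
x(J, j) = sqrt(J)
o(H) = 2*H
d(M) = 1/(M + 2*sqrt(M))
(479 + d(10))*301 = (479 + 1/(10 + 2*sqrt(10)))*301 = 144179 + 301/(10 + 2*sqrt(10))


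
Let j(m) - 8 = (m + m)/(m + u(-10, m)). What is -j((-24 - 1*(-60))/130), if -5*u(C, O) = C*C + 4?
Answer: -5318/667 ≈ -7.9730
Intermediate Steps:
u(C, O) = -⅘ - C²/5 (u(C, O) = -(C*C + 4)/5 = -(C² + 4)/5 = -(4 + C²)/5 = -⅘ - C²/5)
j(m) = 8 + 2*m/(-104/5 + m) (j(m) = 8 + (m + m)/(m + (-⅘ - ⅕*(-10)²)) = 8 + (2*m)/(m + (-⅘ - ⅕*100)) = 8 + (2*m)/(m + (-⅘ - 20)) = 8 + (2*m)/(m - 104/5) = 8 + (2*m)/(-104/5 + m) = 8 + 2*m/(-104/5 + m))
-j((-24 - 1*(-60))/130) = -2*(416 - 25*(-24 - 1*(-60))/130)/(104 - 5*(-24 - 1*(-60))/130) = -2*(416 - 25*(-24 + 60)/130)/(104 - 5*(-24 + 60)/130) = -2*(416 - 900/130)/(104 - 180/130) = -2*(416 - 25*18/65)/(104 - 5*18/65) = -2*(416 - 90/13)/(104 - 18/13) = -2*5318/(1334/13*13) = -2*13*5318/(1334*13) = -1*5318/667 = -5318/667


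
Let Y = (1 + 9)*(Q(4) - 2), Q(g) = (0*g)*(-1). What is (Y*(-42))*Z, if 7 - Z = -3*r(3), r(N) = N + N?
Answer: 21000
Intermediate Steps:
r(N) = 2*N
Q(g) = 0 (Q(g) = 0*(-1) = 0)
Y = -20 (Y = (1 + 9)*(0 - 2) = 10*(-2) = -20)
Z = 25 (Z = 7 - (-3)*2*3 = 7 - (-3)*6 = 7 - 1*(-18) = 7 + 18 = 25)
(Y*(-42))*Z = -20*(-42)*25 = 840*25 = 21000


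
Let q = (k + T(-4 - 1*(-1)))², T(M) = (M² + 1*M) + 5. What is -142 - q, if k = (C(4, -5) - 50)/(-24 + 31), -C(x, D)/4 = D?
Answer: -9167/49 ≈ -187.08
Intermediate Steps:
C(x, D) = -4*D
T(M) = 5 + M + M² (T(M) = (M² + M) + 5 = (M + M²) + 5 = 5 + M + M²)
k = -30/7 (k = (-4*(-5) - 50)/(-24 + 31) = (20 - 50)/7 = -30*⅐ = -30/7 ≈ -4.2857)
q = 2209/49 (q = (-30/7 + (5 + (-4 - 1*(-1)) + (-4 - 1*(-1))²))² = (-30/7 + (5 + (-4 + 1) + (-4 + 1)²))² = (-30/7 + (5 - 3 + (-3)²))² = (-30/7 + (5 - 3 + 9))² = (-30/7 + 11)² = (47/7)² = 2209/49 ≈ 45.082)
-142 - q = -142 - 1*2209/49 = -142 - 2209/49 = -9167/49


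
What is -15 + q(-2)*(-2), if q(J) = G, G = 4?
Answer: -23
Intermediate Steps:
q(J) = 4
-15 + q(-2)*(-2) = -15 + 4*(-2) = -15 - 8 = -23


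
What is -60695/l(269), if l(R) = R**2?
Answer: -60695/72361 ≈ -0.83878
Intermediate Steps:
-60695/l(269) = -60695/(269**2) = -60695/72361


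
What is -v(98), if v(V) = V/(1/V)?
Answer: -9604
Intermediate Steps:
v(V) = V**2 (v(V) = V*V = V**2)
-v(98) = -1*98**2 = -1*9604 = -9604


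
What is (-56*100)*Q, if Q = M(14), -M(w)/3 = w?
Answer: 235200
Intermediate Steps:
M(w) = -3*w
Q = -42 (Q = -3*14 = -42)
(-56*100)*Q = -56*100*(-42) = -5600*(-42) = 235200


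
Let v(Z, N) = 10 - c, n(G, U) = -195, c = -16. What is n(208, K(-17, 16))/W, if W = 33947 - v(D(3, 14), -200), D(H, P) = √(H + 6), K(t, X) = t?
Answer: -65/11307 ≈ -0.0057487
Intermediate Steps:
D(H, P) = √(6 + H)
v(Z, N) = 26 (v(Z, N) = 10 - 1*(-16) = 10 + 16 = 26)
W = 33921 (W = 33947 - 1*26 = 33947 - 26 = 33921)
n(208, K(-17, 16))/W = -195/33921 = -195*1/33921 = -65/11307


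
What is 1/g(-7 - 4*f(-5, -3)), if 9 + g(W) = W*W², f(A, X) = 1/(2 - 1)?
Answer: -1/1340 ≈ -0.00074627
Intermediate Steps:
f(A, X) = 1 (f(A, X) = 1/1 = 1)
g(W) = -9 + W³ (g(W) = -9 + W*W² = -9 + W³)
1/g(-7 - 4*f(-5, -3)) = 1/(-9 + (-7 - 4*1)³) = 1/(-9 + (-7 - 4)³) = 1/(-9 + (-11)³) = 1/(-9 - 1331) = 1/(-1340) = -1/1340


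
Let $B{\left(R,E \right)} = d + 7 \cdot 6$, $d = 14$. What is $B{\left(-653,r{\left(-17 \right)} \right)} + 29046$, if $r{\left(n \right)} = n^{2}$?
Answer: $29102$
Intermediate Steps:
$B{\left(R,E \right)} = 56$ ($B{\left(R,E \right)} = 14 + 7 \cdot 6 = 14 + 42 = 56$)
$B{\left(-653,r{\left(-17 \right)} \right)} + 29046 = 56 + 29046 = 29102$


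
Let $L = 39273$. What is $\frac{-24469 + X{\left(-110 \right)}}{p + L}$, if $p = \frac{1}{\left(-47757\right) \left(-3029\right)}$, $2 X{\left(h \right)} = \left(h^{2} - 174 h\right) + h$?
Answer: $- \frac{644008302756}{2840536621085} \approx -0.22672$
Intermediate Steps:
$X{\left(h \right)} = \frac{h^{2}}{2} - \frac{173 h}{2}$ ($X{\left(h \right)} = \frac{\left(h^{2} - 174 h\right) + h}{2} = \frac{h^{2} - 173 h}{2} = \frac{h^{2}}{2} - \frac{173 h}{2}$)
$p = \frac{1}{144655953}$ ($p = \left(- \frac{1}{47757}\right) \left(- \frac{1}{3029}\right) = \frac{1}{144655953} \approx 6.913 \cdot 10^{-9}$)
$\frac{-24469 + X{\left(-110 \right)}}{p + L} = \frac{-24469 + \frac{1}{2} \left(-110\right) \left(-173 - 110\right)}{\frac{1}{144655953} + 39273} = \frac{-24469 + \frac{1}{2} \left(-110\right) \left(-283\right)}{\frac{5681073242170}{144655953}} = \left(-24469 + 15565\right) \frac{144655953}{5681073242170} = \left(-8904\right) \frac{144655953}{5681073242170} = - \frac{644008302756}{2840536621085}$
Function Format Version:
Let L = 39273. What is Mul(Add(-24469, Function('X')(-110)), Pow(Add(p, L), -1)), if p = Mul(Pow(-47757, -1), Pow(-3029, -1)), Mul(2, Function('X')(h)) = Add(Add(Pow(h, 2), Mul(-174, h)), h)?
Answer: Rational(-644008302756, 2840536621085) ≈ -0.22672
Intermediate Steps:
Function('X')(h) = Add(Mul(Rational(1, 2), Pow(h, 2)), Mul(Rational(-173, 2), h)) (Function('X')(h) = Mul(Rational(1, 2), Add(Add(Pow(h, 2), Mul(-174, h)), h)) = Mul(Rational(1, 2), Add(Pow(h, 2), Mul(-173, h))) = Add(Mul(Rational(1, 2), Pow(h, 2)), Mul(Rational(-173, 2), h)))
p = Rational(1, 144655953) (p = Mul(Rational(-1, 47757), Rational(-1, 3029)) = Rational(1, 144655953) ≈ 6.9130e-9)
Mul(Add(-24469, Function('X')(-110)), Pow(Add(p, L), -1)) = Mul(Add(-24469, Mul(Rational(1, 2), -110, Add(-173, -110))), Pow(Add(Rational(1, 144655953), 39273), -1)) = Mul(Add(-24469, Mul(Rational(1, 2), -110, -283)), Pow(Rational(5681073242170, 144655953), -1)) = Mul(Add(-24469, 15565), Rational(144655953, 5681073242170)) = Mul(-8904, Rational(144655953, 5681073242170)) = Rational(-644008302756, 2840536621085)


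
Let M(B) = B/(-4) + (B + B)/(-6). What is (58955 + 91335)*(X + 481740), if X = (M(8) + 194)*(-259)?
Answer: 195092651320/3 ≈ 6.5031e+10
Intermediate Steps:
M(B) = -7*B/12 (M(B) = B*(-¼) + (2*B)*(-⅙) = -B/4 - B/3 = -7*B/12)
X = -147112/3 (X = (-7/12*8 + 194)*(-259) = (-14/3 + 194)*(-259) = (568/3)*(-259) = -147112/3 ≈ -49037.)
(58955 + 91335)*(X + 481740) = (58955 + 91335)*(-147112/3 + 481740) = 150290*(1298108/3) = 195092651320/3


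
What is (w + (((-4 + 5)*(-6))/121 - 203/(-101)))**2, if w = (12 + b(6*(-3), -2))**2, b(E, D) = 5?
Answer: 12643898542276/149352841 ≈ 84658.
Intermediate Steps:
w = 289 (w = (12 + 5)**2 = 17**2 = 289)
(w + (((-4 + 5)*(-6))/121 - 203/(-101)))**2 = (289 + (((-4 + 5)*(-6))/121 - 203/(-101)))**2 = (289 + ((1*(-6))*(1/121) - 203*(-1/101)))**2 = (289 + (-6*1/121 + 203/101))**2 = (289 + (-6/121 + 203/101))**2 = (289 + 23957/12221)**2 = (3555826/12221)**2 = 12643898542276/149352841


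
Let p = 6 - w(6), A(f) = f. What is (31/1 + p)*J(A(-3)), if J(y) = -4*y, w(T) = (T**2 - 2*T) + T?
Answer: 84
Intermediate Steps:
w(T) = T**2 - T
p = -24 (p = 6 - 6*(-1 + 6) = 6 - 6*5 = 6 - 1*30 = 6 - 30 = -24)
(31/1 + p)*J(A(-3)) = (31/1 - 24)*(-4*(-3)) = (31*1 - 24)*12 = (31 - 24)*12 = 7*12 = 84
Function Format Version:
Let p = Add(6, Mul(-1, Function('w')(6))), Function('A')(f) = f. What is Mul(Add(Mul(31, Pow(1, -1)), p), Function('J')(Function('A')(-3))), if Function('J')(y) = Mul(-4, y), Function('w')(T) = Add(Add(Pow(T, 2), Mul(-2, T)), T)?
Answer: 84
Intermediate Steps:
Function('w')(T) = Add(Pow(T, 2), Mul(-1, T))
p = -24 (p = Add(6, Mul(-1, Mul(6, Add(-1, 6)))) = Add(6, Mul(-1, Mul(6, 5))) = Add(6, Mul(-1, 30)) = Add(6, -30) = -24)
Mul(Add(Mul(31, Pow(1, -1)), p), Function('J')(Function('A')(-3))) = Mul(Add(Mul(31, Pow(1, -1)), -24), Mul(-4, -3)) = Mul(Add(Mul(31, 1), -24), 12) = Mul(Add(31, -24), 12) = Mul(7, 12) = 84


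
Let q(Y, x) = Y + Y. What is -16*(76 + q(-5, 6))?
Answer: -1056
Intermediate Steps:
q(Y, x) = 2*Y
-16*(76 + q(-5, 6)) = -16*(76 + 2*(-5)) = -16*(76 - 10) = -16*66 = -1056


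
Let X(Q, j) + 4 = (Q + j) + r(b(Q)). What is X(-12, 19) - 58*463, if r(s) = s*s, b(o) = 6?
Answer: -26815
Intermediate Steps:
r(s) = s²
X(Q, j) = 32 + Q + j (X(Q, j) = -4 + ((Q + j) + 6²) = -4 + ((Q + j) + 36) = -4 + (36 + Q + j) = 32 + Q + j)
X(-12, 19) - 58*463 = (32 - 12 + 19) - 58*463 = 39 - 26854 = -26815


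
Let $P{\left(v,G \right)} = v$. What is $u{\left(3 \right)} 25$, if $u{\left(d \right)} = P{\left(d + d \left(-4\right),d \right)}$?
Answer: $-225$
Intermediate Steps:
$u{\left(d \right)} = - 3 d$ ($u{\left(d \right)} = d + d \left(-4\right) = d - 4 d = - 3 d$)
$u{\left(3 \right)} 25 = \left(-3\right) 3 \cdot 25 = \left(-9\right) 25 = -225$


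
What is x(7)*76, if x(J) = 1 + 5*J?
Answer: 2736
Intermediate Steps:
x(7)*76 = (1 + 5*7)*76 = (1 + 35)*76 = 36*76 = 2736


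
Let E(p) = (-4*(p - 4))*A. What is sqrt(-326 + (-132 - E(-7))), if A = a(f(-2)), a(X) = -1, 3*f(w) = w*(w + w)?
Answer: 3*I*sqrt(46) ≈ 20.347*I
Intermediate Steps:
f(w) = 2*w**2/3 (f(w) = (w*(w + w))/3 = (w*(2*w))/3 = (2*w**2)/3 = 2*w**2/3)
A = -1
E(p) = -16 + 4*p (E(p) = -4*(p - 4)*(-1) = -4*(-4 + p)*(-1) = (16 - 4*p)*(-1) = -16 + 4*p)
sqrt(-326 + (-132 - E(-7))) = sqrt(-326 + (-132 - (-16 + 4*(-7)))) = sqrt(-326 + (-132 - (-16 - 28))) = sqrt(-326 + (-132 - 1*(-44))) = sqrt(-326 + (-132 + 44)) = sqrt(-326 - 88) = sqrt(-414) = 3*I*sqrt(46)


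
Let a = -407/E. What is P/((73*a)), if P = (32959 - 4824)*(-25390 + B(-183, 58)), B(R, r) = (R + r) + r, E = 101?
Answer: 72339502195/29711 ≈ 2.4348e+6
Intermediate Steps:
a = -407/101 ≈ -4.0297
B(R, r) = R + 2*r
P = -716232695 (P = (32959 - 4824)*(-25390 + (-183 + 2*58)) = 28135*(-25390 + (-183 + 116)) = 28135*(-25390 - 67) = 28135*(-25457) = -716232695)
P/((73*a)) = -716232695/(73*(-407/101)) = -716232695/(-29711/101) = -716232695*(-101/29711) = 72339502195/29711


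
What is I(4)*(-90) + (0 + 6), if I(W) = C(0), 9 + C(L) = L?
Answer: 816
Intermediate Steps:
C(L) = -9 + L
I(W) = -9 (I(W) = -9 + 0 = -9)
I(4)*(-90) + (0 + 6) = -9*(-90) + (0 + 6) = 810 + 6 = 816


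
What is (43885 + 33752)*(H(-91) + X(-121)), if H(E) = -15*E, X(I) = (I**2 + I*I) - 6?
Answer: 2378875317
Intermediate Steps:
X(I) = -6 + 2*I**2 (X(I) = (I**2 + I**2) - 6 = 2*I**2 - 6 = -6 + 2*I**2)
(43885 + 33752)*(H(-91) + X(-121)) = (43885 + 33752)*(-15*(-91) + (-6 + 2*(-121)**2)) = 77637*(1365 + (-6 + 2*14641)) = 77637*(1365 + (-6 + 29282)) = 77637*(1365 + 29276) = 77637*30641 = 2378875317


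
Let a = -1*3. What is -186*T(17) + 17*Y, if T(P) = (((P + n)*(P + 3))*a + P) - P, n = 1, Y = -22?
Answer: 200506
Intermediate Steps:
a = -3
T(P) = -3*(1 + P)*(3 + P) (T(P) = (((P + 1)*(P + 3))*(-3) + P) - P = (((1 + P)*(3 + P))*(-3) + P) - P = (-3*(1 + P)*(3 + P) + P) - P = (P - 3*(1 + P)*(3 + P)) - P = -3*(1 + P)*(3 + P))
-186*T(17) + 17*Y = -186*(-9 - 12*17 - 3*17²) + 17*(-22) = -186*(-9 - 204 - 3*289) - 374 = -186*(-9 - 204 - 867) - 374 = -186*(-1080) - 374 = 200880 - 374 = 200506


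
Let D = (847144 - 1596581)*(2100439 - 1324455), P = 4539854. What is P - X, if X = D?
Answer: 581555660862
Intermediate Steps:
D = -581551121008 (D = -749437*775984 = -581551121008)
X = -581551121008
P - X = 4539854 - 1*(-581551121008) = 4539854 + 581551121008 = 581555660862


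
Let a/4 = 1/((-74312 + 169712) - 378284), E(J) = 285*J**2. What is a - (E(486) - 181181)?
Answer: -4747831633560/70721 ≈ -6.7135e+7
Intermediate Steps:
a = -1/70721 (a = 4/((-74312 + 169712) - 378284) = 4/(95400 - 378284) = 4/(-282884) = 4*(-1/282884) = -1/70721 ≈ -1.4140e-5)
a - (E(486) - 181181) = -1/70721 - (285*486**2 - 181181) = -1/70721 - (285*236196 - 181181) = -1/70721 - (67315860 - 181181) = -1/70721 - 1*67134679 = -1/70721 - 67134679 = -4747831633560/70721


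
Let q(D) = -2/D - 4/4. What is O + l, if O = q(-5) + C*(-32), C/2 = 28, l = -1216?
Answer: -15043/5 ≈ -3008.6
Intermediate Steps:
q(D) = -1 - 2/D (q(D) = -2/D - 4*¼ = -2/D - 1 = -1 - 2/D)
C = 56 (C = 2*28 = 56)
O = -8963/5 (O = (-2 - 1*(-5))/(-5) + 56*(-32) = -(-2 + 5)/5 - 1792 = -⅕*3 - 1792 = -⅗ - 1792 = -8963/5 ≈ -1792.6)
O + l = -8963/5 - 1216 = -15043/5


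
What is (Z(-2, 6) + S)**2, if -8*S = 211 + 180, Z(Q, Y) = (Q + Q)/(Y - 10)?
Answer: 146689/64 ≈ 2292.0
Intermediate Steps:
Z(Q, Y) = 2*Q/(-10 + Y) (Z(Q, Y) = (2*Q)/(-10 + Y) = 2*Q/(-10 + Y))
S = -391/8 (S = -(211 + 180)/8 = -1/8*391 = -391/8 ≈ -48.875)
(Z(-2, 6) + S)**2 = (2*(-2)/(-10 + 6) - 391/8)**2 = (2*(-2)/(-4) - 391/8)**2 = (2*(-2)*(-1/4) - 391/8)**2 = (1 - 391/8)**2 = (-383/8)**2 = 146689/64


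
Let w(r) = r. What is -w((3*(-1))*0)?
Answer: 0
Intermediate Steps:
-w((3*(-1))*0) = -3*(-1)*0 = -(-3)*0 = -1*0 = 0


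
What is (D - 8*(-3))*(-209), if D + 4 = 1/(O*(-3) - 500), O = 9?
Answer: -2202651/527 ≈ -4179.6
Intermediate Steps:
D = -2109/527 (D = -4 + 1/(9*(-3) - 500) = -4 + 1/(-27 - 500) = -4 + 1/(-527) = -4 - 1/527 = -2109/527 ≈ -4.0019)
(D - 8*(-3))*(-209) = (-2109/527 - 8*(-3))*(-209) = (-2109/527 + 24)*(-209) = (10539/527)*(-209) = -2202651/527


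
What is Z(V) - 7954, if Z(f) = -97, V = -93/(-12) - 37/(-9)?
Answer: -8051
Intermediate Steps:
V = 427/36 (V = -93*(-1/12) - 37*(-⅑) = 31/4 + 37/9 = 427/36 ≈ 11.861)
Z(V) - 7954 = -97 - 7954 = -8051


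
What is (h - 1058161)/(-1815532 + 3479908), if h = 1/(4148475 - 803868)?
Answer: -1769566343863/2783341810116 ≈ -0.63577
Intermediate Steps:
h = 1/3344607 ≈ 2.9899e-7
(h - 1058161)/(-1815532 + 3479908) = (1/3344607 - 1058161)/(-1815532 + 3479908) = -3539132687726/3344607/1664376 = -3539132687726/3344607*1/1664376 = -1769566343863/2783341810116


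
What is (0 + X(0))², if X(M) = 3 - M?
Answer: 9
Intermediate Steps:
(0 + X(0))² = (0 + (3 - 1*0))² = (0 + (3 + 0))² = (0 + 3)² = 3² = 9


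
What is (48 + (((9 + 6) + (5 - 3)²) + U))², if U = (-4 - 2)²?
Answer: 10609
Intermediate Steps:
U = 36 (U = (-6)² = 36)
(48 + (((9 + 6) + (5 - 3)²) + U))² = (48 + (((9 + 6) + (5 - 3)²) + 36))² = (48 + ((15 + 2²) + 36))² = (48 + ((15 + 4) + 36))² = (48 + (19 + 36))² = (48 + 55)² = 103² = 10609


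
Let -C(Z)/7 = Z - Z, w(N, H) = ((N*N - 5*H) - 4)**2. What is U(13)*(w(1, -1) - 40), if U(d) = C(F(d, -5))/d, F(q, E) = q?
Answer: 0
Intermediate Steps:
w(N, H) = (-4 + N**2 - 5*H)**2 (w(N, H) = ((N**2 - 5*H) - 4)**2 = (-4 + N**2 - 5*H)**2)
C(Z) = 0 (C(Z) = -7*(Z - Z) = -7*0 = 0)
U(d) = 0 (U(d) = 0/d = 0)
U(13)*(w(1, -1) - 40) = 0*((4 - 1*1**2 + 5*(-1))**2 - 40) = 0*((4 - 1*1 - 5)**2 - 40) = 0*((4 - 1 - 5)**2 - 40) = 0*((-2)**2 - 40) = 0*(4 - 40) = 0*(-36) = 0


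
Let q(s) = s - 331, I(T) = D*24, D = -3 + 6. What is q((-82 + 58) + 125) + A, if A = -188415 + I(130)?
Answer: -188573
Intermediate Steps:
D = 3
I(T) = 72 (I(T) = 3*24 = 72)
A = -188343 (A = -188415 + 72 = -188343)
q(s) = -331 + s
q((-82 + 58) + 125) + A = (-331 + ((-82 + 58) + 125)) - 188343 = (-331 + (-24 + 125)) - 188343 = (-331 + 101) - 188343 = -230 - 188343 = -188573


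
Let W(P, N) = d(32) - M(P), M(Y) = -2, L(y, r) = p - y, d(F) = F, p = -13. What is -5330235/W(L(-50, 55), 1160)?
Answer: -5330235/34 ≈ -1.5677e+5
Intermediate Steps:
L(y, r) = -13 - y
W(P, N) = 34 (W(P, N) = 32 - 1*(-2) = 32 + 2 = 34)
-5330235/W(L(-50, 55), 1160) = -5330235/34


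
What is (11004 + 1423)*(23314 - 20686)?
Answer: 32658156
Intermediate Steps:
(11004 + 1423)*(23314 - 20686) = 12427*2628 = 32658156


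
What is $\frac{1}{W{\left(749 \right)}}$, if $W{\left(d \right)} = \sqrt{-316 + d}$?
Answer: $\frac{\sqrt{433}}{433} \approx 0.048057$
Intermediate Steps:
$\frac{1}{W{\left(749 \right)}} = \frac{1}{\sqrt{-316 + 749}} = \frac{1}{\sqrt{433}} = \frac{\sqrt{433}}{433}$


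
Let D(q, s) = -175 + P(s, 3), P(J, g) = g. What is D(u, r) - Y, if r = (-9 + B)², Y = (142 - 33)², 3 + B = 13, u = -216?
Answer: -12053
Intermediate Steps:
B = 10 (B = -3 + 13 = 10)
Y = 11881 (Y = 109² = 11881)
r = 1 (r = (-9 + 10)² = 1² = 1)
D(q, s) = -172 (D(q, s) = -175 + 3 = -172)
D(u, r) - Y = -172 - 1*11881 = -172 - 11881 = -12053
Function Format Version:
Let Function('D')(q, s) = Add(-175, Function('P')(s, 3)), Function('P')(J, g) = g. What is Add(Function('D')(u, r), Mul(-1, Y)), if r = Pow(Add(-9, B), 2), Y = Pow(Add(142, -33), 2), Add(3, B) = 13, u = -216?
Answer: -12053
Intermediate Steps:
B = 10 (B = Add(-3, 13) = 10)
Y = 11881 (Y = Pow(109, 2) = 11881)
r = 1 (r = Pow(Add(-9, 10), 2) = Pow(1, 2) = 1)
Function('D')(q, s) = -172 (Function('D')(q, s) = Add(-175, 3) = -172)
Add(Function('D')(u, r), Mul(-1, Y)) = Add(-172, Mul(-1, 11881)) = Add(-172, -11881) = -12053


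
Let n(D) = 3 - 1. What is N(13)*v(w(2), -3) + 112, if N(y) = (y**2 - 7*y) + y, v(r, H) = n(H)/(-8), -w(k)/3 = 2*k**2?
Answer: 357/4 ≈ 89.250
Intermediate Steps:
w(k) = -6*k**2
n(D) = 2
v(r, H) = -1/4 (v(r, H) = 2/(-8) = 2*(-1/8) = -1/4)
N(y) = y**2 - 6*y
N(13)*v(w(2), -3) + 112 = (13*(-6 + 13))*(-1/4) + 112 = (13*7)*(-1/4) + 112 = 91*(-1/4) + 112 = -91/4 + 112 = 357/4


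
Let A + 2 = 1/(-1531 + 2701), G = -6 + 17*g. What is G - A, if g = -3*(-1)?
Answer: 54989/1170 ≈ 46.999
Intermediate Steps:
g = 3
G = 45 (G = -6 + 17*3 = -6 + 51 = 45)
A = -2339/1170 (A = -2 + 1/(-1531 + 2701) = -2 + 1/1170 = -2339/1170 ≈ -1.9991)
G - A = 45 - 1*(-2339/1170) = 45 + 2339/1170 = 54989/1170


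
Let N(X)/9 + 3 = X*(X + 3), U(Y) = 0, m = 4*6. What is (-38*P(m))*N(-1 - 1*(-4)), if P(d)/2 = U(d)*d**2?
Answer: 0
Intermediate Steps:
m = 24
P(d) = 0 (P(d) = 2*(0*d**2) = 2*0 = 0)
N(X) = -27 + 9*X*(3 + X) (N(X) = -27 + 9*(X*(X + 3)) = -27 + 9*(X*(3 + X)) = -27 + 9*X*(3 + X))
(-38*P(m))*N(-1 - 1*(-4)) = (-38*0)*(-27 + 9*(-1 - 1*(-4))**2 + 27*(-1 - 1*(-4))) = 0*(-27 + 9*(-1 + 4)**2 + 27*(-1 + 4)) = 0*(-27 + 9*3**2 + 27*3) = 0*(-27 + 9*9 + 81) = 0*(-27 + 81 + 81) = 0*135 = 0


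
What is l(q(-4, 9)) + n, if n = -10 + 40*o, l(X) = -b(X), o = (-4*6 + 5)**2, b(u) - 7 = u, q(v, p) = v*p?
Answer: 14459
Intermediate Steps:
q(v, p) = p*v
b(u) = 7 + u
o = 361 (o = (-24 + 5)**2 = (-19)**2 = 361)
l(X) = -7 - X (l(X) = -(7 + X) = -7 - X)
n = 14430 (n = -10 + 40*361 = -10 + 14440 = 14430)
l(q(-4, 9)) + n = (-7 - 9*(-4)) + 14430 = (-7 - 1*(-36)) + 14430 = (-7 + 36) + 14430 = 29 + 14430 = 14459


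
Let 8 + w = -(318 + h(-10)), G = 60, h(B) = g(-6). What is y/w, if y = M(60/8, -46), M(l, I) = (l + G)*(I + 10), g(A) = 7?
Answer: 270/37 ≈ 7.2973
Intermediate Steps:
h(B) = 7
M(l, I) = (10 + I)*(60 + l) (M(l, I) = (l + 60)*(I + 10) = (60 + l)*(10 + I) = (10 + I)*(60 + l))
y = -2430 (y = 600 + 10*(60/8) + 60*(-46) - 2760/8 = 600 + 10*(60*(⅛)) - 2760 - 2760/8 = 600 + 10*(15/2) - 2760 - 46*15/2 = 600 + 75 - 2760 - 345 = -2430)
w = -333 (w = -8 - (318 + 7) = -8 - 1*325 = -8 - 325 = -333)
y/w = -2430/(-333) = -2430*(-1/333) = 270/37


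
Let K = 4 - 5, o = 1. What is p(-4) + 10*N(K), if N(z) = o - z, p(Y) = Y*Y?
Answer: 36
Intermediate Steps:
p(Y) = Y²
K = -1
N(z) = 1 - z
p(-4) + 10*N(K) = (-4)² + 10*(1 - 1*(-1)) = 16 + 10*(1 + 1) = 16 + 10*2 = 16 + 20 = 36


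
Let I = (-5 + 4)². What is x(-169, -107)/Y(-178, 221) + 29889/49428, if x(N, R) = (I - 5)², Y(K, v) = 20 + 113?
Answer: 529565/730436 ≈ 0.72500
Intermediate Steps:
I = 1 (I = (-1)² = 1)
Y(K, v) = 133
x(N, R) = 16 (x(N, R) = (1 - 5)² = (-4)² = 16)
x(-169, -107)/Y(-178, 221) + 29889/49428 = 16/133 + 29889/49428 = 16*(1/133) + 29889*(1/49428) = 16/133 + 3321/5492 = 529565/730436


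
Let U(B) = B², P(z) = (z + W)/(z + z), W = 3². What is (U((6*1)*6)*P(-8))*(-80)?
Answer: 6480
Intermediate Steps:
W = 9
P(z) = (9 + z)/(2*z) (P(z) = (z + 9)/(z + z) = (9 + z)/((2*z)) = (9 + z)*(1/(2*z)) = (9 + z)/(2*z))
(U((6*1)*6)*P(-8))*(-80) = (((6*1)*6)²*((½)*(9 - 8)/(-8)))*(-80) = ((6*6)²*((½)*(-⅛)*1))*(-80) = (36²*(-1/16))*(-80) = (1296*(-1/16))*(-80) = -81*(-80) = 6480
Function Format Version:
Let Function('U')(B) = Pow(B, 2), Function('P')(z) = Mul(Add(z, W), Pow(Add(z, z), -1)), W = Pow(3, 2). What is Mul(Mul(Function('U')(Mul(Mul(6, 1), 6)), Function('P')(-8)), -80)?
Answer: 6480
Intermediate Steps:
W = 9
Function('P')(z) = Mul(Rational(1, 2), Pow(z, -1), Add(9, z)) (Function('P')(z) = Mul(Add(z, 9), Pow(Add(z, z), -1)) = Mul(Add(9, z), Pow(Mul(2, z), -1)) = Mul(Add(9, z), Mul(Rational(1, 2), Pow(z, -1))) = Mul(Rational(1, 2), Pow(z, -1), Add(9, z)))
Mul(Mul(Function('U')(Mul(Mul(6, 1), 6)), Function('P')(-8)), -80) = Mul(Mul(Pow(Mul(Mul(6, 1), 6), 2), Mul(Rational(1, 2), Pow(-8, -1), Add(9, -8))), -80) = Mul(Mul(Pow(Mul(6, 6), 2), Mul(Rational(1, 2), Rational(-1, 8), 1)), -80) = Mul(Mul(Pow(36, 2), Rational(-1, 16)), -80) = Mul(Mul(1296, Rational(-1, 16)), -80) = Mul(-81, -80) = 6480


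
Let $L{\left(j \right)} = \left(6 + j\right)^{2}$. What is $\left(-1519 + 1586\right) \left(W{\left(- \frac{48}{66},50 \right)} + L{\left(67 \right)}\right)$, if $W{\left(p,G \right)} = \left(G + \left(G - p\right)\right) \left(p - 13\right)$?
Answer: $\frac{31992567}{121} \approx 2.644 \cdot 10^{5}$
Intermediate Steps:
$W{\left(p,G \right)} = \left(-13 + p\right) \left(- p + 2 G\right)$ ($W{\left(p,G \right)} = \left(- p + 2 G\right) \left(-13 + p\right) = \left(-13 + p\right) \left(- p + 2 G\right)$)
$\left(-1519 + 1586\right) \left(W{\left(- \frac{48}{66},50 \right)} + L{\left(67 \right)}\right) = \left(-1519 + 1586\right) \left(\left(- \left(- \frac{48}{66}\right)^{2} - 1300 + 13 \left(- \frac{48}{66}\right) + 2 \cdot 50 \left(- \frac{48}{66}\right)\right) + \left(6 + 67\right)^{2}\right) = 67 \left(\left(- \left(\left(-48\right) \frac{1}{66}\right)^{2} - 1300 + 13 \left(\left(-48\right) \frac{1}{66}\right) + 2 \cdot 50 \left(\left(-48\right) \frac{1}{66}\right)\right) + 73^{2}\right) = 67 \left(\left(- \left(- \frac{8}{11}\right)^{2} - 1300 + 13 \left(- \frac{8}{11}\right) + 2 \cdot 50 \left(- \frac{8}{11}\right)\right) + 5329\right) = 67 \left(\left(\left(-1\right) \frac{64}{121} - 1300 - \frac{104}{11} - \frac{800}{11}\right) + 5329\right) = 67 \left(\left(- \frac{64}{121} - 1300 - \frac{104}{11} - \frac{800}{11}\right) + 5329\right) = 67 \left(- \frac{167308}{121} + 5329\right) = 67 \cdot \frac{477501}{121} = \frac{31992567}{121}$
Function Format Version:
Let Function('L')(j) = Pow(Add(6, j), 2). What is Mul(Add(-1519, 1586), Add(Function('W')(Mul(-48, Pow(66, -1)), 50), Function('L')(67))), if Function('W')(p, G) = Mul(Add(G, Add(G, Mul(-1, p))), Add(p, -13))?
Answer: Rational(31992567, 121) ≈ 2.6440e+5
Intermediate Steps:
Function('W')(p, G) = Mul(Add(-13, p), Add(Mul(-1, p), Mul(2, G))) (Function('W')(p, G) = Mul(Add(Mul(-1, p), Mul(2, G)), Add(-13, p)) = Mul(Add(-13, p), Add(Mul(-1, p), Mul(2, G))))
Mul(Add(-1519, 1586), Add(Function('W')(Mul(-48, Pow(66, -1)), 50), Function('L')(67))) = Mul(Add(-1519, 1586), Add(Add(Mul(-1, Pow(Mul(-48, Pow(66, -1)), 2)), Mul(-26, 50), Mul(13, Mul(-48, Pow(66, -1))), Mul(2, 50, Mul(-48, Pow(66, -1)))), Pow(Add(6, 67), 2))) = Mul(67, Add(Add(Mul(-1, Pow(Mul(-48, Rational(1, 66)), 2)), -1300, Mul(13, Mul(-48, Rational(1, 66))), Mul(2, 50, Mul(-48, Rational(1, 66)))), Pow(73, 2))) = Mul(67, Add(Add(Mul(-1, Pow(Rational(-8, 11), 2)), -1300, Mul(13, Rational(-8, 11)), Mul(2, 50, Rational(-8, 11))), 5329)) = Mul(67, Add(Add(Mul(-1, Rational(64, 121)), -1300, Rational(-104, 11), Rational(-800, 11)), 5329)) = Mul(67, Add(Add(Rational(-64, 121), -1300, Rational(-104, 11), Rational(-800, 11)), 5329)) = Mul(67, Add(Rational(-167308, 121), 5329)) = Mul(67, Rational(477501, 121)) = Rational(31992567, 121)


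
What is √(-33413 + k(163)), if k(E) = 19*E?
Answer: 2*I*√7579 ≈ 174.11*I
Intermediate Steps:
√(-33413 + k(163)) = √(-33413 + 19*163) = √(-33413 + 3097) = √(-30316) = 2*I*√7579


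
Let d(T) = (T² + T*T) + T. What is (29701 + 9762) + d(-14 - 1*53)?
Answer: 48374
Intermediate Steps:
d(T) = T + 2*T² (d(T) = (T² + T²) + T = 2*T² + T = T + 2*T²)
(29701 + 9762) + d(-14 - 1*53) = (29701 + 9762) + (-14 - 1*53)*(1 + 2*(-14 - 1*53)) = 39463 + (-14 - 53)*(1 + 2*(-14 - 53)) = 39463 - 67*(1 + 2*(-67)) = 39463 - 67*(1 - 134) = 39463 - 67*(-133) = 39463 + 8911 = 48374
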